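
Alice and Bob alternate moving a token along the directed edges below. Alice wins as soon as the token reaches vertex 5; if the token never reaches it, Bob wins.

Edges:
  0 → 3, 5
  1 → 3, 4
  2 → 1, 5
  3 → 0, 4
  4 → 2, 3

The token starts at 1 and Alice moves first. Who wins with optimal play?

Bob

Track states (vertex, player-to-move).
A0 = {(5,Alice), (5,Bob)}
A1: add {(0,Alice), (2,Alice)}.
A2 = A1; e.g. (0,Bob) stays out. (1,Alice) never enters ⇒ Bob avoids the target.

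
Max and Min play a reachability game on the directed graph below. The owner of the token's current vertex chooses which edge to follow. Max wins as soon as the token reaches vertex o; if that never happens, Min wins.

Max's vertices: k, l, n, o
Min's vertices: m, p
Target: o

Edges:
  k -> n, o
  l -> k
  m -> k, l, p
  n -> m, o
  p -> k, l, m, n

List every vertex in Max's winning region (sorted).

A0 = {o}
A1: add {k, n} — k (Max) has k→o; n (Max) has n→o.
A2: add {l} — l (Max) has l→k.
A3 = A2; e.g. m (Min) can still go to p. Fixed point.
Max's winning region = {k, l, n, o}.

k, l, n, o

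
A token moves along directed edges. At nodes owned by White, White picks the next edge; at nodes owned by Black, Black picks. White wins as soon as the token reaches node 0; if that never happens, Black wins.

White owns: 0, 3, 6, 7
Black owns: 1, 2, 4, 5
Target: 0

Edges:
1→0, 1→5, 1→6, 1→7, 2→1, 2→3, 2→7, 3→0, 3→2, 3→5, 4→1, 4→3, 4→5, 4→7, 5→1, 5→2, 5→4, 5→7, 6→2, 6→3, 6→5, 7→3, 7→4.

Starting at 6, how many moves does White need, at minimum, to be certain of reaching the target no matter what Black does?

A0 = {0}
A1: add {3} — 3 (White) has 3→0.
A2: add {6, 7} — 6 (White) has 6→3; 7 (White) has 7→3.
A3 = A2; e.g. 1 (Black) can still go to 5. Fixed point.
6 enters the attractor at level 2, so White can force the target in 2 moves from there.

2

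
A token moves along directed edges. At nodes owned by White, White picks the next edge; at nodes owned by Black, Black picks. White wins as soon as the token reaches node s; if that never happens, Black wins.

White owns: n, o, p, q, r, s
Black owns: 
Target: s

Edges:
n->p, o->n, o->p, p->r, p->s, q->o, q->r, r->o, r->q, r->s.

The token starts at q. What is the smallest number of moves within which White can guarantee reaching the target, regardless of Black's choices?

2

A0 = {s}
A1: add {p, r} — p (White) has p→s; r (White) has r→s.
A2: add {n, o, q} — n (White) has n→p; o (White) has o→p; q (White) has q→r.
A2 = all vertices. Fixed point.
q enters the attractor at level 2, so White can force the target in 2 moves from there.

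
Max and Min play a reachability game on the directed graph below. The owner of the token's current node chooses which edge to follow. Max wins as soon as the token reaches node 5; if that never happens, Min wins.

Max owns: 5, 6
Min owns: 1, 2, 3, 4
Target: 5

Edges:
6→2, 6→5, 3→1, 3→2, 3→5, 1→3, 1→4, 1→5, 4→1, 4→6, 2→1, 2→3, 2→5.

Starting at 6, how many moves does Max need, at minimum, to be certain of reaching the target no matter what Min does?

A0 = {5}
A1: add {6} — 6 (Max) has 6→5.
A2 = A1; e.g. 1 (Min) can still go to 3. Fixed point.
6 enters the attractor at level 1, so Max can force the target in 1 move from there.

1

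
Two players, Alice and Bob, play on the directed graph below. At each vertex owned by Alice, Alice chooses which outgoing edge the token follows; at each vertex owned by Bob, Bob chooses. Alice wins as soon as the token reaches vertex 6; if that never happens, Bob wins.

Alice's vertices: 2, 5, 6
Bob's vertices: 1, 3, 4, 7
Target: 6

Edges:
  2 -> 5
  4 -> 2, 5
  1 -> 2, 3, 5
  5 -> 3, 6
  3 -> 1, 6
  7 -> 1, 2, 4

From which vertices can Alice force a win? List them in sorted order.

2, 4, 5, 6

A0 = {6}
A1: add {5} — 5 (Alice) has 5→6.
A2: add {2} — 2 (Alice) has 2→5.
A3: add {4} — 4 (Bob): all of {2, 5} already in.
A4 = A3; e.g. 1 (Bob) can still go to 3. Fixed point.
Alice's winning region = {2, 4, 5, 6}.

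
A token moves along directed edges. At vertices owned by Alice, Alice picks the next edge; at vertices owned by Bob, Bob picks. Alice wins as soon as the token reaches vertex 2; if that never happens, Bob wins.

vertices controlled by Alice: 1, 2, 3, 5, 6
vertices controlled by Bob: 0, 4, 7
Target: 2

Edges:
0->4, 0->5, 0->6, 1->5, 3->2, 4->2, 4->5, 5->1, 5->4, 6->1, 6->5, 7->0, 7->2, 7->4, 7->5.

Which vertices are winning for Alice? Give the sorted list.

A0 = {2}
A1: add {3} — 3 (Alice) has 3→2.
A2 = A1; e.g. 0 (Bob) can still go to 4. Fixed point.
Alice's winning region = {2, 3}.

2, 3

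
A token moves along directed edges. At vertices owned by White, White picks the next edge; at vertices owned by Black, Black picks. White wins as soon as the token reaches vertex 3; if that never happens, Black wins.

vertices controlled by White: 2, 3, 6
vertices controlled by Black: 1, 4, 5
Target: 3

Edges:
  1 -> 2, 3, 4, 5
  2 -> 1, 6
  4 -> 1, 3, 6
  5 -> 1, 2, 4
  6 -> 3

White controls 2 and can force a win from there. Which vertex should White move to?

A0 = {3}
A1: add {6} — 6 (White) has 6→3.
A2: add {2} — 2 (White) has 2→6.
A3 = A2; e.g. 1 (Black) can still go to 4. Fixed point.
From 2, successor 6 is in the attractor (rank 1); the other successor 1 is not.

6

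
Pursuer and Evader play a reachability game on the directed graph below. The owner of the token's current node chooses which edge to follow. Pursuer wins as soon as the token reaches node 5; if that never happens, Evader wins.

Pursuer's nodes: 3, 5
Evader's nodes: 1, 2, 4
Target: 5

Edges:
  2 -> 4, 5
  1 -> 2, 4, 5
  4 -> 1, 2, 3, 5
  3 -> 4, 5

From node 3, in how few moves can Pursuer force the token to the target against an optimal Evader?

A0 = {5}
A1: add {3} — 3 (Pursuer) has 3→5.
A2 = A1; e.g. 1 (Evader) can still go to 2. Fixed point.
3 enters the attractor at level 1, so Pursuer can force the target in 1 move from there.

1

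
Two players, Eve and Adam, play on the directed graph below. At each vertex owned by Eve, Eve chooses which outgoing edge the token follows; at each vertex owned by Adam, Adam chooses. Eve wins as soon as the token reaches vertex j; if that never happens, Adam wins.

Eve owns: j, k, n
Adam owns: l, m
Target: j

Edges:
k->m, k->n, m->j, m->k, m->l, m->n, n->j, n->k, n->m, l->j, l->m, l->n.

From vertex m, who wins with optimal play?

A0 = {j}
A1: add {n} — n (Eve) has n→j.
A2: add {k} — k (Eve) has k→n.
A3 = A2; e.g. l (Adam) can still go to m. Fixed point.
m never enters the attractor, so Adam can avoid the target forever.

Adam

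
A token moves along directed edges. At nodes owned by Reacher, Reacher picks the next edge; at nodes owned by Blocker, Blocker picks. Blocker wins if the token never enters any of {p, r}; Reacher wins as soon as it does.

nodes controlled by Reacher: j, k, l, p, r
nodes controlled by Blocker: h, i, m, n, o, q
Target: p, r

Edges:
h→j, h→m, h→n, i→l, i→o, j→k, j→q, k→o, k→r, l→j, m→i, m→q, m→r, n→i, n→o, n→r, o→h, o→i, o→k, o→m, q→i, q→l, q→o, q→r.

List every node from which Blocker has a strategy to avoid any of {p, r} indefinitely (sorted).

A0 = {p, r}
A1: add {k} — k (Reacher) has k→r.
A2: add {j} — j (Reacher) has j→k.
A3: add {l} — l (Reacher) has l→j.
A4 = A3; e.g. h (Blocker) can still go to m. Fixed point.
Reacher's attractor = {j, k, l, p, r}; Blocker avoids the target exactly from the complement.

h, i, m, n, o, q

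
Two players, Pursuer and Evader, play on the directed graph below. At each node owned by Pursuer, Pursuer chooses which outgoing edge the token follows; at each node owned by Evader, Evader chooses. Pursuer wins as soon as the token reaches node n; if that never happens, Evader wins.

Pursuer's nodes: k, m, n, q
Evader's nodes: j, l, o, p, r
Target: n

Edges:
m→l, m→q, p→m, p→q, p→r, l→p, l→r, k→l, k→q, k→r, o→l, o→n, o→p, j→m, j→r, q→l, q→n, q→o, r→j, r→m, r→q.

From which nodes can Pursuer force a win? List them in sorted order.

k, m, n, q

A0 = {n}
A1: add {q} — q (Pursuer) has q→n.
A2: add {k, m} — k (Pursuer) has k→q; m (Pursuer) has m→q.
A3 = A2; e.g. j (Evader) can still go to r. Fixed point.
Pursuer's winning region = {k, m, n, q}.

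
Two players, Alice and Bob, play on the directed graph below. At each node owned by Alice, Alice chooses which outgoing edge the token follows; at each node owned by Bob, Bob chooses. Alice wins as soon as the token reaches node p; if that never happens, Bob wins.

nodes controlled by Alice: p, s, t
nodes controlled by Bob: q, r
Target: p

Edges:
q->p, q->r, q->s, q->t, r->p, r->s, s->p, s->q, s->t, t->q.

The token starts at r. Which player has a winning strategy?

Alice

A0 = {p}
A1: add {s} — s (Alice) has s→p.
A2: add {r} — r (Bob): all of {p, s} already in.
A3 = A2; e.g. q (Bob) can still go to t. Fixed point.
r ∈ A2, so Alice can force the target.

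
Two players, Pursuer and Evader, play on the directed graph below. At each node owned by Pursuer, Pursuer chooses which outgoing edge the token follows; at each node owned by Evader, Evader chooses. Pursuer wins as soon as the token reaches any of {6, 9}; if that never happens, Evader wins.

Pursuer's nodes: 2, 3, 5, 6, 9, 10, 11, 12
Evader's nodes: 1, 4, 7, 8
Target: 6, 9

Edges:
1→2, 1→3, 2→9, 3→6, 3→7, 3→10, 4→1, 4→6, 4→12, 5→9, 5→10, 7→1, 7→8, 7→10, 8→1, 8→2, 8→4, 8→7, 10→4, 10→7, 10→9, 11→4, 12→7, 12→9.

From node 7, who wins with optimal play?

A0 = {6, 9}
A1: add {2, 3, 5, 10, 12} — 2 (Pursuer) has 2→9; 3 (Pursuer) has 3→6; 5 (Pursuer) has 5→9; 10 (Pursuer) has 10→9; 12 (Pursuer) has 12→9.
A2: add {1} — 1 (Evader): all of {2, 3} already in.
A3: add {4} — 4 (Evader): all of {1, 6, 12} already in.
A4: add {11} — 11 (Pursuer) has 11→4.
A5 = A4; e.g. 7 (Evader) can still go to 8. Fixed point.
7 never enters the attractor, so Evader can avoid the target forever.

Evader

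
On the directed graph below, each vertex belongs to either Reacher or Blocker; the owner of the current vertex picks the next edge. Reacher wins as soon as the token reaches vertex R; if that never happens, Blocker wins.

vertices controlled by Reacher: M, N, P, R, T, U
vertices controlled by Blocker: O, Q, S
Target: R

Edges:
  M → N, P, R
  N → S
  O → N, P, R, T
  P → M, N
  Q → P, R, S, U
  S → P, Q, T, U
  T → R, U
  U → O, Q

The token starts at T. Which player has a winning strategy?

A0 = {R}
A1: add {M, T} — M (Reacher) has M→R; T (Reacher) has T→R.
T ∈ A1, so Reacher can force the target.

Reacher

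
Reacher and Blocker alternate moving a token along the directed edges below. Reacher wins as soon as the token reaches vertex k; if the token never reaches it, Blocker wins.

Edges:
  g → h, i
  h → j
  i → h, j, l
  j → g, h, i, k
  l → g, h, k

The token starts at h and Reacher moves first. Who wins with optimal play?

Track states (vertex, player-to-move).
A0 = {(k,Reacher), (k,Blocker)}
A1: add {(j,Reacher), (l,Reacher)}.
A2: add {(h,Blocker)}.
A3: add {(g,Reacher), (i,Reacher)}.
A4 = A3; e.g. (g,Blocker) stays out. (h,Reacher) never enters ⇒ Blocker avoids the target.

Blocker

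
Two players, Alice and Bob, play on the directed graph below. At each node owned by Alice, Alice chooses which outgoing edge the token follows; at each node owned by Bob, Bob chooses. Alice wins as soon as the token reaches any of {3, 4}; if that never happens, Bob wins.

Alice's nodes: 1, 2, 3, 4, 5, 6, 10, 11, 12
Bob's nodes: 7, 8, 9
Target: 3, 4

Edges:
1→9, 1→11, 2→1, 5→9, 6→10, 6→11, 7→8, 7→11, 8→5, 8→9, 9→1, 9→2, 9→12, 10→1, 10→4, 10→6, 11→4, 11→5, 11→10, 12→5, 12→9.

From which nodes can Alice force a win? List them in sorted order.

1, 2, 3, 4, 6, 10, 11

A0 = {3, 4}
A1: add {10, 11} — 10 (Alice) has 10→4; 11 (Alice) has 11→4.
A2: add {1, 6} — 1 (Alice) has 1→11; 6 (Alice) has 6→10.
A3: add {2} — 2 (Alice) has 2→1.
A4 = A3; e.g. 5 (Alice) has no edge into A3. Fixed point.
Alice's winning region = {1, 2, 3, 4, 6, 10, 11}.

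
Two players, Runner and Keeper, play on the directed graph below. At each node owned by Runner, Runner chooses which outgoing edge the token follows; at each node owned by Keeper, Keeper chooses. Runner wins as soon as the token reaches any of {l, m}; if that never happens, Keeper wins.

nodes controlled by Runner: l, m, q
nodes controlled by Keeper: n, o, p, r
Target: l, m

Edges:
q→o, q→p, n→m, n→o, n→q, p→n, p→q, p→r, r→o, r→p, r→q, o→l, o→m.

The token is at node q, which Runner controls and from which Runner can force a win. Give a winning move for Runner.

o

A0 = {l, m}
A1: add {o} — o (Keeper): all of {l, m} already in.
A2: add {q} — q (Runner) has q→o.
A3: add {n} — n (Keeper): all of {m, o, q} already in.
A4 = A3; e.g. p (Keeper) can still go to r. Fixed point.
From q, successor o is in the attractor (rank 1); the other successor p is not.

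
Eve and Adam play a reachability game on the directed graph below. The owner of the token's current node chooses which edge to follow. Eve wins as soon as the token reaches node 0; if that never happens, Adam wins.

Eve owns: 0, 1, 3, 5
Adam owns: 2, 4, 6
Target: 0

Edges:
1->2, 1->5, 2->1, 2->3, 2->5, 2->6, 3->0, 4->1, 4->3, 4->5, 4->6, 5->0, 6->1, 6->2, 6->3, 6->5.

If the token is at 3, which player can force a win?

Eve

A0 = {0}
A1: add {3, 5} — 3 (Eve) has 3→0; 5 (Eve) has 5→0.
3 ∈ A1, so Eve can force the target.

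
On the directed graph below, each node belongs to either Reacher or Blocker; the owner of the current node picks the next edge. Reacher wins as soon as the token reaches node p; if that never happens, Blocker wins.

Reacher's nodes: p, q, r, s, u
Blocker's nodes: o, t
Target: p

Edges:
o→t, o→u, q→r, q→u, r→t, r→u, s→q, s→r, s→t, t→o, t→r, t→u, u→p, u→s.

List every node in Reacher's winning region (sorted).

p, q, r, s, u

A0 = {p}
A1: add {u} — u (Reacher) has u→p.
A2: add {q, r} — q (Reacher) has q→u; r (Reacher) has r→u.
A3: add {s} — s (Reacher) has s→q.
A4 = A3; e.g. o (Blocker) can still go to t. Fixed point.
Reacher's winning region = {p, q, r, s, u}.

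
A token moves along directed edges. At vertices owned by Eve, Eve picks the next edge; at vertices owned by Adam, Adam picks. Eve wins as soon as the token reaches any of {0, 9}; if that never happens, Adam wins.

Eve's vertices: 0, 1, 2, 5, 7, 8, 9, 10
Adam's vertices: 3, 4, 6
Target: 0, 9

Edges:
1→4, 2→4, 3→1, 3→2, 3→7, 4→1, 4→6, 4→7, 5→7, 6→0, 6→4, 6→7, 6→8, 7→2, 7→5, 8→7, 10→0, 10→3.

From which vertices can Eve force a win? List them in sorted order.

A0 = {0, 9}
A1: add {10} — 10 (Eve) has 10→0.
A2 = A1; e.g. 1 (Eve) has no edge into A1. Fixed point.
Eve's winning region = {0, 9, 10}.

0, 9, 10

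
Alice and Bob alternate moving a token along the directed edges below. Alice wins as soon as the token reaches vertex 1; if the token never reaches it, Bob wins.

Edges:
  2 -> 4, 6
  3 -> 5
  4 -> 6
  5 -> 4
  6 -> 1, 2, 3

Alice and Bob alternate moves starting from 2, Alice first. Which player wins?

Alice

Track states (vertex, player-to-move).
A0 = {(1,Alice), (1,Bob)}
A1: add {(6,Alice)}.
A2: add {(4,Bob)}.
A3: add {(2,Alice), (5,Alice)}.
(2,Alice) ∈ A3 ⇒ Alice forces the target.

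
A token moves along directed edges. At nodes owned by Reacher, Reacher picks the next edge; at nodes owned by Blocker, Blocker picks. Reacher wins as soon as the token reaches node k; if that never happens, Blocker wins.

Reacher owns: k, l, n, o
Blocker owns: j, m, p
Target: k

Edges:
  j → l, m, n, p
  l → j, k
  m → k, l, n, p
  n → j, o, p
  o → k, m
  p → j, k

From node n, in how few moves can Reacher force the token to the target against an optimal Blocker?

A0 = {k}
A1: add {l, o} — l (Reacher) has l→k; o (Reacher) has o→k.
A2: add {n} — n (Reacher) has n→o.
A3 = A2; e.g. j (Blocker) can still go to m. Fixed point.
n enters the attractor at level 2, so Reacher can force the target in 2 moves from there.

2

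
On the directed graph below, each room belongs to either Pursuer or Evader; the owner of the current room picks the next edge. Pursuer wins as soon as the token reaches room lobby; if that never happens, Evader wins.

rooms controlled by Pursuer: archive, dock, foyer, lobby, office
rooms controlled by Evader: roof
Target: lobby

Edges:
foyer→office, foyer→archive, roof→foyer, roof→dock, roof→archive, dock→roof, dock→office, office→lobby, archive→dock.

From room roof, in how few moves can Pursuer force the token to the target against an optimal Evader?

A0 = {lobby}
A1: add {office} — office (Pursuer) has office→lobby.
A2: add {dock, foyer} — foyer (Pursuer) has foyer→office; dock (Pursuer) has dock→office.
A3: add {archive} — archive (Pursuer) has archive→dock.
A4: add {roof} — roof (Evader): all of {foyer, dock, archive} already in.
A4 = all vertices. Fixed point.
roof enters the attractor at level 4, so Pursuer can force the target in 4 moves from there.

4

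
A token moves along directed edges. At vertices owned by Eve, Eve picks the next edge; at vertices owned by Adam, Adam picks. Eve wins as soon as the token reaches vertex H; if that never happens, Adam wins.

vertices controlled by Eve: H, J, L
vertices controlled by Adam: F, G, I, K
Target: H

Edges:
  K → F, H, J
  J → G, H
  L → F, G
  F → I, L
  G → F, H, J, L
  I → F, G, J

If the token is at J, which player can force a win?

A0 = {H}
A1: add {J} — J (Eve) has J→H.
A2 = A1; e.g. F (Adam) can still go to I. Fixed point.
J ∈ A1, so Eve can force the target.

Eve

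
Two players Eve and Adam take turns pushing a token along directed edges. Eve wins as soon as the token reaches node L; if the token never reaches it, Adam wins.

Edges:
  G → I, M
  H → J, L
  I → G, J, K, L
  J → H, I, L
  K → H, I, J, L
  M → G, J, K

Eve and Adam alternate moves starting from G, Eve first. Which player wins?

Adam

Track states (vertex, player-to-move).
A0 = {(L,Eve), (L,Adam)}
A1: add {(H,Eve), (I,Eve), (J,Eve), (K,Eve)}.
A2: add {(H,Adam), (J,Adam), (K,Adam)}.
A3: add {(M,Eve)}.
A4: add {(G,Adam)}.
A5 = A4; e.g. (G,Eve) stays out. (G,Eve) never enters ⇒ Adam avoids the target.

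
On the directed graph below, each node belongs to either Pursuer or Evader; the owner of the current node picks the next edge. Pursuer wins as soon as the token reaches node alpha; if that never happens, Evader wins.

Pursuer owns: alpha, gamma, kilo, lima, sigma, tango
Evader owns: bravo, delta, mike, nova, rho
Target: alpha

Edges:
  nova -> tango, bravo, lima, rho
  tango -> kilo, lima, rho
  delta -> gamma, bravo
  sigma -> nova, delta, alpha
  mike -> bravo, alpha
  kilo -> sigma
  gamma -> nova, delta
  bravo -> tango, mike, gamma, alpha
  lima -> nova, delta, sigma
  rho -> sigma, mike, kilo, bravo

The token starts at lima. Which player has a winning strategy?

Pursuer

A0 = {alpha}
A1: add {sigma} — sigma (Pursuer) has sigma→alpha.
A2: add {kilo, lima} — kilo (Pursuer) has kilo→sigma; lima (Pursuer) has lima→sigma.
lima ∈ A2, so Pursuer can force the target.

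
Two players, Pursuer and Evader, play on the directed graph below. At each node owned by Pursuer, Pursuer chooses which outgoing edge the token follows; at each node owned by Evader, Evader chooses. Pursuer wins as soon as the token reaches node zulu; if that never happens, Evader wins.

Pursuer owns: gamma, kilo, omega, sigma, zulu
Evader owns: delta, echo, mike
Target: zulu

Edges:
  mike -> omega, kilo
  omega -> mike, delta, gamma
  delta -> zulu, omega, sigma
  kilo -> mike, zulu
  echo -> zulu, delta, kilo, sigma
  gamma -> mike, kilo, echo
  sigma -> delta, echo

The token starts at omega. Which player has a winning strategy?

Pursuer

A0 = {zulu}
A1: add {kilo} — kilo (Pursuer) has kilo→zulu.
A2: add {gamma} — gamma (Pursuer) has gamma→kilo.
A3: add {omega} — omega (Pursuer) has omega→gamma.
omega ∈ A3, so Pursuer can force the target.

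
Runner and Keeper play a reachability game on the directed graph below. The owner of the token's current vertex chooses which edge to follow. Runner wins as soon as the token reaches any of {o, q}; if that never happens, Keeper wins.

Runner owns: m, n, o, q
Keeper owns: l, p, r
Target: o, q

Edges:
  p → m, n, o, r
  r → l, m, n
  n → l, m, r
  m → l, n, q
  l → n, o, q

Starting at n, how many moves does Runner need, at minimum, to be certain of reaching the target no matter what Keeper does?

2

A0 = {o, q}
A1: add {m} — m (Runner) has m→q.
A2: add {n} — n (Runner) has n→m.
n enters the attractor at level 2, so Runner can force the target in 2 moves from there.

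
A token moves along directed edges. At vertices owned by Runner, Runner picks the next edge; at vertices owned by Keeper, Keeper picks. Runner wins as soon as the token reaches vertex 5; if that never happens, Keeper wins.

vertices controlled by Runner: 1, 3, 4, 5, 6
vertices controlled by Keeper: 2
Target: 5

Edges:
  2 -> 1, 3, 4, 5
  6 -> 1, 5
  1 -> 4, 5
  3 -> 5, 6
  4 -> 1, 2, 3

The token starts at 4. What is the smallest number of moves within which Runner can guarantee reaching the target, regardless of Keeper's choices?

2

A0 = {5}
A1: add {1, 3, 6} — 1 (Runner) has 1→5; 3 (Runner) has 3→5; 6 (Runner) has 6→5.
A2: add {4} — 4 (Runner) has 4→1.
4 enters the attractor at level 2, so Runner can force the target in 2 moves from there.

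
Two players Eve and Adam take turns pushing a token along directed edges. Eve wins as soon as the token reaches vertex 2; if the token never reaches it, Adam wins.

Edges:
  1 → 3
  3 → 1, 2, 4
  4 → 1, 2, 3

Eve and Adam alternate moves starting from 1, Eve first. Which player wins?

Adam

Track states (vertex, player-to-move).
A0 = {(2,Eve), (2,Adam)}
A1: add {(3,Eve), (4,Eve)}.
A2: add {(1,Adam)}.
A3 = A2; e.g. (1,Eve) stays out. (1,Eve) never enters ⇒ Adam avoids the target.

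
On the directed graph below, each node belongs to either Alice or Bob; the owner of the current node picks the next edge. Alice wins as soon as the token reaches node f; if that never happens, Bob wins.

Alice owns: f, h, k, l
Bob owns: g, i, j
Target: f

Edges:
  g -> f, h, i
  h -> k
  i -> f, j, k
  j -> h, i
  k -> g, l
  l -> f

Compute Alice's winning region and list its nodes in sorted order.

f, h, k, l

A0 = {f}
A1: add {l} — l (Alice) has l→f.
A2: add {k} — k (Alice) has k→l.
A3: add {h} — h (Alice) has h→k.
A4 = A3; e.g. g (Bob) can still go to i. Fixed point.
Alice's winning region = {f, h, k, l}.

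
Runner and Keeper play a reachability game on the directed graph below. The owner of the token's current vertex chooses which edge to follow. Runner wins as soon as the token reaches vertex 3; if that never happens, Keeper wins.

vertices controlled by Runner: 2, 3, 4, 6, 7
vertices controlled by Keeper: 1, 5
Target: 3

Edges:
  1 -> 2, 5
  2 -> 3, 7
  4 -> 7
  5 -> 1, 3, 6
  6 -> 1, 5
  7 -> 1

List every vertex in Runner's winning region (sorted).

2, 3

A0 = {3}
A1: add {2} — 2 (Runner) has 2→3.
A2 = A1; e.g. 1 (Keeper) can still go to 5. Fixed point.
Runner's winning region = {2, 3}.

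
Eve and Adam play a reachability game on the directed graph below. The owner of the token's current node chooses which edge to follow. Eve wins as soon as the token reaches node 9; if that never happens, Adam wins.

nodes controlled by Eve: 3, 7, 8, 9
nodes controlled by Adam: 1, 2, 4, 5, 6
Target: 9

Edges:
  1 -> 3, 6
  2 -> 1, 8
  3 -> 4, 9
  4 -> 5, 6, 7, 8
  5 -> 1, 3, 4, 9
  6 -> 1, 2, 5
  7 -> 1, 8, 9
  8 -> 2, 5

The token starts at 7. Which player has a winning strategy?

Eve

A0 = {9}
A1: add {3, 7} — 3 (Eve) has 3→9; 7 (Eve) has 7→9.
A2 = A1; e.g. 1 (Adam) can still go to 6. Fixed point.
7 ∈ A1, so Eve can force the target.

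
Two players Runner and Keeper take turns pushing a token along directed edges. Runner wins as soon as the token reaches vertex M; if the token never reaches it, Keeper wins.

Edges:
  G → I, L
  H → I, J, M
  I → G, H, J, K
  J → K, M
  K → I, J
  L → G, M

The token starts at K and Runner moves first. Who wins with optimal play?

Keeper

Track states (vertex, player-to-move).
A0 = {(M,Runner), (M,Keeper)}
A1: add {(H,Runner), (J,Runner), (L,Runner)}.
A2 = A1; e.g. (G,Runner) stays out. (K,Runner) never enters ⇒ Keeper avoids the target.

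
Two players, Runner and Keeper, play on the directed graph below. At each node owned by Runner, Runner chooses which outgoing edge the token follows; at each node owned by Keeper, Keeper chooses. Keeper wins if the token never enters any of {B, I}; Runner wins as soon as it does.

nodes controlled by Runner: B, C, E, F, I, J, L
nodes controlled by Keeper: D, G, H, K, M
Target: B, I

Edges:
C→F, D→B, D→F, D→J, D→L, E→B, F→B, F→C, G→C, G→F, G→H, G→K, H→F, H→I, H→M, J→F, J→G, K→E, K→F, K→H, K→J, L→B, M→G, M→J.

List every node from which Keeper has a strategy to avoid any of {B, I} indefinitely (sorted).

G, H, K, M

A0 = {B, I}
A1: add {E, F, L} — E (Runner) has E→B; F (Runner) has F→B; L (Runner) has L→B.
A2: add {C, J} — C (Runner) has C→F; J (Runner) has J→F.
A3: add {D} — D (Keeper): all of {B, F, J, L} already in.
A4 = A3; e.g. G (Keeper) can still go to H. Fixed point.
Runner's attractor = {B, C, D, E, F, I, J, L}; Keeper avoids the target exactly from the complement.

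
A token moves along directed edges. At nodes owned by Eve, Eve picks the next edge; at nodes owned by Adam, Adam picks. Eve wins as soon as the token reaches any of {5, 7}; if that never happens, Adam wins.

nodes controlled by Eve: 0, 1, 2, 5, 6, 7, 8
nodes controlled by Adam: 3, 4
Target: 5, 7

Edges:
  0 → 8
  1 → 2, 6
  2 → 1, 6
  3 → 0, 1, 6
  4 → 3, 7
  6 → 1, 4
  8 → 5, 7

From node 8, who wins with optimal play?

Eve

A0 = {5, 7}
A1: add {8} — 8 (Eve) has 8→5.
8 ∈ A1, so Eve can force the target.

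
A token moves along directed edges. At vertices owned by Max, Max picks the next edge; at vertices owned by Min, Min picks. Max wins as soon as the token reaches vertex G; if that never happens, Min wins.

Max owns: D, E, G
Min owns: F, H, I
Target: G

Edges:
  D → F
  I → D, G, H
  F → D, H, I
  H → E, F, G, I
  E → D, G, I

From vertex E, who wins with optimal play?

A0 = {G}
A1: add {E} — E (Max) has E→G.
A2 = A1; e.g. D (Max) has no edge into A1. Fixed point.
E ∈ A1, so Max can force the target.

Max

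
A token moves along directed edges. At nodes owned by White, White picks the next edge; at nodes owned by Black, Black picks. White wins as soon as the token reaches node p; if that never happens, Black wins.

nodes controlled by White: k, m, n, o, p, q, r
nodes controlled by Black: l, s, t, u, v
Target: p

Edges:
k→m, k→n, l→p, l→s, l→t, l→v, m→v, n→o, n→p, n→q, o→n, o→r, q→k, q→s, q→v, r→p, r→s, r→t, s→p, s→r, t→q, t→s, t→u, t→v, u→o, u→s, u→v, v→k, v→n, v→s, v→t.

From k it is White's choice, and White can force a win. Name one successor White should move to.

A0 = {p}
A1: add {n, r} — n (White) has n→p; r (White) has r→p.
A2: add {k, o, s} — k (White) has k→n; o (White) has o→n; s (Black): all of {p, r} already in.
A3: add {q} — q (White) has q→k.
A4 = A3; e.g. l (Black) can still go to t. Fixed point.
From k, successor n is in the attractor (rank 1); the other successor m is not.

n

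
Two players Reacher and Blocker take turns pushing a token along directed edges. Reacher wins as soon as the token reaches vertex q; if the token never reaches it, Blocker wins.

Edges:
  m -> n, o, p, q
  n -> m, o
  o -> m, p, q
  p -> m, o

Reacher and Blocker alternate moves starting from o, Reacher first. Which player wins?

Track states (vertex, player-to-move).
A0 = {(q,Reacher), (q,Blocker)}
A1: add {(m,Reacher), (o,Reacher)}.
(o,Reacher) ∈ A1 ⇒ Reacher forces the target.

Reacher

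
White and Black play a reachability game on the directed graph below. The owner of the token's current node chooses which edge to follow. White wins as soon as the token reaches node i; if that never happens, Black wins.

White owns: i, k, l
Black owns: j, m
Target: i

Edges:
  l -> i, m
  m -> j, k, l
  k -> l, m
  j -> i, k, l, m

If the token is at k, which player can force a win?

A0 = {i}
A1: add {l} — l (White) has l→i.
A2: add {k} — k (White) has k→l.
A3 = A2; e.g. j (Black) can still go to m. Fixed point.
k ∈ A2, so White can force the target.

White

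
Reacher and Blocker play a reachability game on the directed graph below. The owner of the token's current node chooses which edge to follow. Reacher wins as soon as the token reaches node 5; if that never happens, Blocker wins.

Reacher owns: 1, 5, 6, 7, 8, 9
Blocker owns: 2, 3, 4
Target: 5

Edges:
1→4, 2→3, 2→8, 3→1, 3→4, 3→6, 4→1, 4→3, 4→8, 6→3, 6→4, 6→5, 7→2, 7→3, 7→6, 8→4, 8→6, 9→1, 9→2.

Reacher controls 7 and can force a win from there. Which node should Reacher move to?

6

A0 = {5}
A1: add {6} — 6 (Reacher) has 6→5.
A2: add {7, 8} — 7 (Reacher) has 7→6; 8 (Reacher) has 8→6.
A3 = A2; e.g. 1 (Reacher) has no edge into A2. Fixed point.
From 7, successor 6 is in the attractor (rank 1); the other successors 2, 3 are not.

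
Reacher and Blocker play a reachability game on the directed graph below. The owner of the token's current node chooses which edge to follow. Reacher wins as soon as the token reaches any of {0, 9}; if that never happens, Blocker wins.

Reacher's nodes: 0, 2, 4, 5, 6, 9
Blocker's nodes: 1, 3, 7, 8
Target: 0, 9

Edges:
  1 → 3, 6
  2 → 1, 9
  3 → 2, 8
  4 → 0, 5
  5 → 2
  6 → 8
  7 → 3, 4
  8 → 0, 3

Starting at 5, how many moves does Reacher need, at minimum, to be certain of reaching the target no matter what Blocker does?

2

A0 = {0, 9}
A1: add {2, 4} — 2 (Reacher) has 2→9; 4 (Reacher) has 4→0.
A2: add {5} — 5 (Reacher) has 5→2.
A3 = A2; e.g. 1 (Blocker) can still go to 3. Fixed point.
5 enters the attractor at level 2, so Reacher can force the target in 2 moves from there.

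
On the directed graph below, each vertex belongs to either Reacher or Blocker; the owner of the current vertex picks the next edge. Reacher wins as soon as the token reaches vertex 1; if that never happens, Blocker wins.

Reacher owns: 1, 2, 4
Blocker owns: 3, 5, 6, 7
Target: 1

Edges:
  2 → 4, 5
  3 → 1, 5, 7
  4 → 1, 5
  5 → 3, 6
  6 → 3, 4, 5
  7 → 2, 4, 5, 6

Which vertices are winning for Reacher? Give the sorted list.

1, 2, 4

A0 = {1}
A1: add {4} — 4 (Reacher) has 4→1.
A2: add {2} — 2 (Reacher) has 2→4.
A3 = A2; e.g. 3 (Blocker) can still go to 5. Fixed point.
Reacher's winning region = {1, 2, 4}.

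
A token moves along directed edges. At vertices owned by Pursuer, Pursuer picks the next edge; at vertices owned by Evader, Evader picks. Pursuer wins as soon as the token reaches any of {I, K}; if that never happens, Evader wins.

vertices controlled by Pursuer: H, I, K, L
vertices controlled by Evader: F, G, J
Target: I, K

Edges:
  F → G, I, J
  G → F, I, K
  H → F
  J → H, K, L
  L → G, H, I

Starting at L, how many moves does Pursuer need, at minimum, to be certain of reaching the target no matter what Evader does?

A0 = {I, K}
A1: add {L} — L (Pursuer) has L→I.
A2 = A1; e.g. F (Evader) can still go to G. Fixed point.
L enters the attractor at level 1, so Pursuer can force the target in 1 move from there.

1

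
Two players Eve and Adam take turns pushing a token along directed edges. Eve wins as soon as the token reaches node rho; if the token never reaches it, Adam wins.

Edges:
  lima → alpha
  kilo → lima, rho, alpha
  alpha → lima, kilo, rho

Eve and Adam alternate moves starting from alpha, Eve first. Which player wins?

Eve

Track states (vertex, player-to-move).
A0 = {(rho,Eve), (rho,Adam)}
A1: add {(kilo,Eve), (alpha,Eve)}.
(alpha,Eve) ∈ A1 ⇒ Eve forces the target.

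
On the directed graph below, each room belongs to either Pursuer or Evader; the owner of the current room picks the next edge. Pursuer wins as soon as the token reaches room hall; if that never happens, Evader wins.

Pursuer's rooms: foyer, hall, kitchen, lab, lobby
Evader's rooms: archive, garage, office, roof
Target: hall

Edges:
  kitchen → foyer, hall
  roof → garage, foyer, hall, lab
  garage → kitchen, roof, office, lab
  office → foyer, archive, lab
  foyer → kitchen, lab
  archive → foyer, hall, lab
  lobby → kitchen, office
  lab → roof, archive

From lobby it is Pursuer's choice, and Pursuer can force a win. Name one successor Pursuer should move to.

kitchen

A0 = {hall}
A1: add {kitchen} — kitchen (Pursuer) has kitchen→hall.
A2: add {foyer, lobby} — foyer (Pursuer) has foyer→kitchen; lobby (Pursuer) has lobby→kitchen.
A3 = A2; e.g. roof (Evader) can still go to garage. Fixed point.
From lobby, successor kitchen is in the attractor (rank 1); the other successor office is not.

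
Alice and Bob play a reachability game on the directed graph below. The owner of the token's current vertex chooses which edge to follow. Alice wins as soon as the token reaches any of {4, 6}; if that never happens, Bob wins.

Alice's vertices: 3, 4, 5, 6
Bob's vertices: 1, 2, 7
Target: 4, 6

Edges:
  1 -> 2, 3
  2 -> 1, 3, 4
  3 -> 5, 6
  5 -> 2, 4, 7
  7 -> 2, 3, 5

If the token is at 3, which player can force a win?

Alice

A0 = {4, 6}
A1: add {3, 5} — 3 (Alice) has 3→6; 5 (Alice) has 5→4.
A2 = A1; e.g. 1 (Bob) can still go to 2. Fixed point.
3 ∈ A1, so Alice can force the target.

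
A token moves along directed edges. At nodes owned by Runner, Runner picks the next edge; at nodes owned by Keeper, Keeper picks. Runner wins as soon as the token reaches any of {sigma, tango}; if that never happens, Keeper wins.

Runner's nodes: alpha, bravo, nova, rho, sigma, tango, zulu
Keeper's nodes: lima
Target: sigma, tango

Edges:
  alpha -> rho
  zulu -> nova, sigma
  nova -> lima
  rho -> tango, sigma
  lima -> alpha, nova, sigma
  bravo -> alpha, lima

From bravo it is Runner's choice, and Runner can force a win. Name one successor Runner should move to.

alpha

A0 = {sigma, tango}
A1: add {rho, zulu} — zulu (Runner) has zulu→sigma; rho (Runner) has rho→tango.
A2: add {alpha} — alpha (Runner) has alpha→rho.
A3: add {bravo} — bravo (Runner) has bravo→alpha.
A4 = A3; e.g. nova (Runner) has no edge into A3. Fixed point.
From bravo, successor alpha is in the attractor (rank 2); the other successor lima is not.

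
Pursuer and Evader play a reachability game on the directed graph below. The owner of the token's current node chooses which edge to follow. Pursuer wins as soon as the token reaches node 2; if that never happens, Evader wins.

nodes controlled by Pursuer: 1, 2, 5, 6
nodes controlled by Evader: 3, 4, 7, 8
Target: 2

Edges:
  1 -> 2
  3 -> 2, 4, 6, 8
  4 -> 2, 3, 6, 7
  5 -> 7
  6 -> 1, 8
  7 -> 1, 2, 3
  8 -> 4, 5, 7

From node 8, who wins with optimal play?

A0 = {2}
A1: add {1} — 1 (Pursuer) has 1→2.
A2: add {6} — 6 (Pursuer) has 6→1.
A3 = A2; e.g. 3 (Evader) can still go to 4. Fixed point.
8 never enters the attractor, so Evader can avoid the target forever.

Evader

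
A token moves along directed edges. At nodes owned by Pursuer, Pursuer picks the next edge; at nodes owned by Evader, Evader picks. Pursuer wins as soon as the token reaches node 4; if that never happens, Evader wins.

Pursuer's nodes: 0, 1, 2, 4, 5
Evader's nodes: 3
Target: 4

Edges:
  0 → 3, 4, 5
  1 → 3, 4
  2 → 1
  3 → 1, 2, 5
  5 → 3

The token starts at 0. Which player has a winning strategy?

A0 = {4}
A1: add {0, 1} — 0 (Pursuer) has 0→4; 1 (Pursuer) has 1→4.
0 ∈ A1, so Pursuer can force the target.

Pursuer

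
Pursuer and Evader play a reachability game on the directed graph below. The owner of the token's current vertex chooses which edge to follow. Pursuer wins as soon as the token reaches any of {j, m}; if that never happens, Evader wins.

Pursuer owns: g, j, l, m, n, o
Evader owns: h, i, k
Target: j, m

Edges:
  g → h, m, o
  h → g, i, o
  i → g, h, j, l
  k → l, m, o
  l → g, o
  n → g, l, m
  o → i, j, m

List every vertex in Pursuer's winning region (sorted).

g, j, k, l, m, n, o

A0 = {j, m}
A1: add {g, n, o} — g (Pursuer) has g→m; n (Pursuer) has n→m; o (Pursuer) has o→j.
A2: add {l} — l (Pursuer) has l→g.
A3: add {k} — k (Evader): all of {l, m, o} already in.
A4 = A3; e.g. h (Evader) can still go to i. Fixed point.
Pursuer's winning region = {g, j, k, l, m, n, o}.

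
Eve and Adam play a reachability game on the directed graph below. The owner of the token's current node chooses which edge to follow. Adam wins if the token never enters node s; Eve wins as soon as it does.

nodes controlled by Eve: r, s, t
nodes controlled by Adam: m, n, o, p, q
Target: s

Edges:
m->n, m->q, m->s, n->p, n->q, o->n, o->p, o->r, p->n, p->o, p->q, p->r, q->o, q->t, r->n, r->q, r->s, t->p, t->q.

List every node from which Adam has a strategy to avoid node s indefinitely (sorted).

m, n, o, p, q, t

A0 = {s}
A1: add {r} — r (Eve) has r→s.
A2 = A1; e.g. m (Adam) can still go to n. Fixed point.
Eve's attractor = {r, s}; Adam avoids the target exactly from the complement.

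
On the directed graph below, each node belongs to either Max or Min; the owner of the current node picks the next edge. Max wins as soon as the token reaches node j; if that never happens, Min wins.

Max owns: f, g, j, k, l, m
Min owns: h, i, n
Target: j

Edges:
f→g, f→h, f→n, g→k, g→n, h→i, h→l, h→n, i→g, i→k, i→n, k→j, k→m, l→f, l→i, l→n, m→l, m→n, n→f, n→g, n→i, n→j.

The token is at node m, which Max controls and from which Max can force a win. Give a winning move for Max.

l

A0 = {j}
A1: add {k} — k (Max) has k→j.
A2: add {g} — g (Max) has g→k.
A3: add {f} — f (Max) has f→g.
A4: add {l} — l (Max) has l→f.
A5: add {m} — m (Max) has m→l.
A6 = A5; e.g. h (Min) can still go to i. Fixed point.
From m, successor l is in the attractor (rank 4); the other successor n is not.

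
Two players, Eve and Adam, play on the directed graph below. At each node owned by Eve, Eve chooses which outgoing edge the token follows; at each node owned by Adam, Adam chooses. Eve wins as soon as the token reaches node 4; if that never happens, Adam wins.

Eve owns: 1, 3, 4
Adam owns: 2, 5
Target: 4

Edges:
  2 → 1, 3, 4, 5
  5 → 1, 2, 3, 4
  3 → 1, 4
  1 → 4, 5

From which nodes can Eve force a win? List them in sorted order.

A0 = {4}
A1: add {1, 3} — 1 (Eve) has 1→4; 3 (Eve) has 3→4.
A2 = A1; e.g. 2 (Adam) can still go to 5. Fixed point.
Eve's winning region = {1, 3, 4}.

1, 3, 4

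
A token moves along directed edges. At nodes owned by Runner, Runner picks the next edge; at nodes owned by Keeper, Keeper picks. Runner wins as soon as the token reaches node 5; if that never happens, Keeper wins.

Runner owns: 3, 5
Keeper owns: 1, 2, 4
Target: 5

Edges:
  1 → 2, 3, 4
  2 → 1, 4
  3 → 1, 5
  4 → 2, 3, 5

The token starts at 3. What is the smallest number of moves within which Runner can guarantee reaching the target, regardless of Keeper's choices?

A0 = {5}
A1: add {3} — 3 (Runner) has 3→5.
A2 = A1; e.g. 1 (Keeper) can still go to 2. Fixed point.
3 enters the attractor at level 1, so Runner can force the target in 1 move from there.

1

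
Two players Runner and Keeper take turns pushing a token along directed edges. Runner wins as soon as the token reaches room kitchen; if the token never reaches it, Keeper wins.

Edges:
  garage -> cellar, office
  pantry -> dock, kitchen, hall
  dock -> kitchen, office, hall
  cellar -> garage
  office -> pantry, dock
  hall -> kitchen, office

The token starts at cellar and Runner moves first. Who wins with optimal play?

Track states (vertex, player-to-move).
A0 = {(kitchen,Runner), (kitchen,Keeper)}
A1: add {(pantry,Runner), (dock,Runner), (hall,Runner)}.
A2: add {(pantry,Keeper), (office,Keeper)}.
A3: add {(garage,Runner), (office,Runner)}.
A4: add {(dock,Keeper), (cellar,Keeper), (hall,Keeper)}.
A5 = A4; e.g. (garage,Keeper) stays out. (cellar,Runner) never enters ⇒ Keeper avoids the target.

Keeper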